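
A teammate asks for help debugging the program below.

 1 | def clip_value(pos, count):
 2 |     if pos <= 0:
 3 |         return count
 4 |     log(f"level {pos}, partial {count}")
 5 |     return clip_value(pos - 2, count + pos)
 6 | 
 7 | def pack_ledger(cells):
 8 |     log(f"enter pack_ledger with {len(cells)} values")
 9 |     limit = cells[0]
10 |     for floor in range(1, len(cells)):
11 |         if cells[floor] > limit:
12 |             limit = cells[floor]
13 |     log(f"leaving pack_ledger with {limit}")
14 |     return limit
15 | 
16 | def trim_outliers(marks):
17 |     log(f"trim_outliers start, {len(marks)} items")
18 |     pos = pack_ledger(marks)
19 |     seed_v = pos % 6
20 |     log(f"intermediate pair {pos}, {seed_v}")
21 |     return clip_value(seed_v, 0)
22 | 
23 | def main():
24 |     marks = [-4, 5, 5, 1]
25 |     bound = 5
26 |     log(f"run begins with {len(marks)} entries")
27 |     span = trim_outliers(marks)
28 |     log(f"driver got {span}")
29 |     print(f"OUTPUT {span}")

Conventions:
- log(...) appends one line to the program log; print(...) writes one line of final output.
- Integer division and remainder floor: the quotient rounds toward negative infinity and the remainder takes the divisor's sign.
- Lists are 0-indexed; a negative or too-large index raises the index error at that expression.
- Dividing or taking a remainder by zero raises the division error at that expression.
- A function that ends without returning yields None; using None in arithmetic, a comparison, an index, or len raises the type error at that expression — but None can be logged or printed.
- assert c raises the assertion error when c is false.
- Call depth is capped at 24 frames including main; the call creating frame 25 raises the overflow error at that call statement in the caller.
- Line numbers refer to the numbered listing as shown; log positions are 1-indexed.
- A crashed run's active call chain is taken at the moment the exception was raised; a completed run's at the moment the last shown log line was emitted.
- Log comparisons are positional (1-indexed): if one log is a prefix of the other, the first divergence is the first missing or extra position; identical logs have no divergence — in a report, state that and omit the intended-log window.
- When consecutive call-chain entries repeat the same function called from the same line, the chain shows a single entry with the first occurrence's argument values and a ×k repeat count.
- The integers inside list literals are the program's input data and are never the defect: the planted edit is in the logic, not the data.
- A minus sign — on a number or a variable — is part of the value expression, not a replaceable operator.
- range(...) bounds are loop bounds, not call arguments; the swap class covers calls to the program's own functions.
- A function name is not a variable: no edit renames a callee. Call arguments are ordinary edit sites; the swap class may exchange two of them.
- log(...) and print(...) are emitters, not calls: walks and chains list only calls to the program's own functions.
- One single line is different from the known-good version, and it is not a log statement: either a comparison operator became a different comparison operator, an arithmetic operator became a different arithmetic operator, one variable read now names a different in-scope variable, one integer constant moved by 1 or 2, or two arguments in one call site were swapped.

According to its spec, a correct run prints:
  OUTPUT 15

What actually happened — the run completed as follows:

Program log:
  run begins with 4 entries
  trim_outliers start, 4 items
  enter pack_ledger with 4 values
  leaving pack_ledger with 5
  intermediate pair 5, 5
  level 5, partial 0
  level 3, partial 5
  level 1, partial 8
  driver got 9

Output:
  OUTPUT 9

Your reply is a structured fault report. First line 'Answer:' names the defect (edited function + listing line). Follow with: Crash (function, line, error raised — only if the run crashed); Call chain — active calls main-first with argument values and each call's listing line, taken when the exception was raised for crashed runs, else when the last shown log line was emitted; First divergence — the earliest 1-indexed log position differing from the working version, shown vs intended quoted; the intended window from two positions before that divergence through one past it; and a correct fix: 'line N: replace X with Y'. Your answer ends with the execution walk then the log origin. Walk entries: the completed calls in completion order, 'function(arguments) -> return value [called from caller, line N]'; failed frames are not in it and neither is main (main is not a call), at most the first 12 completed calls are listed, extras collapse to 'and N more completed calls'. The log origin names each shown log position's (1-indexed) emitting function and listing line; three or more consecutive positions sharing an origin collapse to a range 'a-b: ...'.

Answer: the defect is in clip_value at line 5.
Key observation: At log position 7 the runs split — shown 'level 3, partial 5', but the working version logs 'level 4, partial 5'.
Call chain: main.
First divergence: at position 7 the run shows 'level 3, partial 5' where the working version logs 'level 4, partial 5'.
Intended log window:
  5: intermediate pair 5, 5
  6: level 5, partial 0
  7: level 4, partial 5
  8: level 3, partial 9
Execution walk:
  pack_ledger([-4, 5, 5, 1]) -> 5  [called from trim_outliers, line 18]
  clip_value(-1, 9) -> 9  [called from clip_value, line 5]
  clip_value(1, 8) -> 9  [called from clip_value, line 5]
  clip_value(3, 5) -> 9  [called from clip_value, line 5]
  clip_value(5, 0) -> 9  [called from trim_outliers, line 21]
  trim_outliers([-4, 5, 5, 1]) -> 9  [called from main, line 27]
Log origin:
  1: emitted by main (line 26)
  2: emitted by trim_outliers (line 17)
  3: emitted by pack_ledger (line 8)
  4: emitted by pack_ledger (line 13)
  5: emitted by trim_outliers (line 20)
  6-8: emitted by clip_value (line 4)
  9: emitted by main (line 28)
A correct fix: line 5: replace `2` with `1`.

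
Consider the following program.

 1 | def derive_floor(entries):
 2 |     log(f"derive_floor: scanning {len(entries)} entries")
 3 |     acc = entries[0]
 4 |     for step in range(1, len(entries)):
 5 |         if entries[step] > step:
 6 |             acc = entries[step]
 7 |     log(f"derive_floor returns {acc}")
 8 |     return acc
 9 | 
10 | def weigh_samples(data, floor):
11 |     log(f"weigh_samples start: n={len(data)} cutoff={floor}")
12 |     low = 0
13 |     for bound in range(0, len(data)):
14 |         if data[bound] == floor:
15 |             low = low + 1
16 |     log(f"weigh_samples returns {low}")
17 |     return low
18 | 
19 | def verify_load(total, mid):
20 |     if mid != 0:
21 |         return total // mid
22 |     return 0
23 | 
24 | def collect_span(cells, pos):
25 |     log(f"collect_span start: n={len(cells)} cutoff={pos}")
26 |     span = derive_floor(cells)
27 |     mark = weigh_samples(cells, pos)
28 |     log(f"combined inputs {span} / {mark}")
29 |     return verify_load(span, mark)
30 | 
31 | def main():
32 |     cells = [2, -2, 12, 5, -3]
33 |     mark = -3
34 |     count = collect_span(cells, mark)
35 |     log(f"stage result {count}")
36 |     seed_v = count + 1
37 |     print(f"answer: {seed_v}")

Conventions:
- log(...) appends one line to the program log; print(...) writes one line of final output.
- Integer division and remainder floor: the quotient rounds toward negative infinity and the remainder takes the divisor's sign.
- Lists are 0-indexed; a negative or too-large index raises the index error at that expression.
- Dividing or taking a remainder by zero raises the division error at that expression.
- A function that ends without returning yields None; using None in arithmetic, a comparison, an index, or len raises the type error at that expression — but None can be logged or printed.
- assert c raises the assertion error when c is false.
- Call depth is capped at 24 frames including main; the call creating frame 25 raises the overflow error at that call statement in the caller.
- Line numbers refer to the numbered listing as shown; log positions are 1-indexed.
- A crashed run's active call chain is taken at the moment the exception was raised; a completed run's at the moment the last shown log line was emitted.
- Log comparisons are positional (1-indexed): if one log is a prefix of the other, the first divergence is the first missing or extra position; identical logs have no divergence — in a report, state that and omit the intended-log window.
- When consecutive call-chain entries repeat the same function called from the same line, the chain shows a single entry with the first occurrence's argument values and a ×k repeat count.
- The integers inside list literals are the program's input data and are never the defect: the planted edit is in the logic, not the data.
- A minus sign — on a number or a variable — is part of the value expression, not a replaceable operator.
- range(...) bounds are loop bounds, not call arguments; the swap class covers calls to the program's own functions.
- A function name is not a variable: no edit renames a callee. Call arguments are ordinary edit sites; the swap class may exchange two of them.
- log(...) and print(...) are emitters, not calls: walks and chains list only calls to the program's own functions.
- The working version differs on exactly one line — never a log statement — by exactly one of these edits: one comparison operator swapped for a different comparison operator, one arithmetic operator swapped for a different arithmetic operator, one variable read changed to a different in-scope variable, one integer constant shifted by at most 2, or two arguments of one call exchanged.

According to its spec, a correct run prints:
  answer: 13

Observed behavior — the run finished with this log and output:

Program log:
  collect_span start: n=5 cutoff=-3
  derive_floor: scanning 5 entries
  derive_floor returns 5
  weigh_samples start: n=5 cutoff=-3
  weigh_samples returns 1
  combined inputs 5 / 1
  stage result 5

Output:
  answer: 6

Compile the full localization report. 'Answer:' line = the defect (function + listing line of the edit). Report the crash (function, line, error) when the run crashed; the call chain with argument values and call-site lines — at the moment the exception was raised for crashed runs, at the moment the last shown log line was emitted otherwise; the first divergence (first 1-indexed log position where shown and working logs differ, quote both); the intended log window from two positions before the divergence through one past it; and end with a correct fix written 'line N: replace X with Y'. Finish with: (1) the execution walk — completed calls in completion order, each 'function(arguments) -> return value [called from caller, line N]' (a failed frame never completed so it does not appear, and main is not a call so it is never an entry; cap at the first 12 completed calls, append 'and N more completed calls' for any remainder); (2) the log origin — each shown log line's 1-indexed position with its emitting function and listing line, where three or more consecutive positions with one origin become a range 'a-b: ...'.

Answer: the defect is in derive_floor at line 5.
Key observation: At log position 3 the runs split — shown 'derive_floor returns 5', but the working version logs 'derive_floor returns 12'.
Call chain: main.
First divergence: at position 3 the run shows 'derive_floor returns 5' where the working version logs 'derive_floor returns 12'.
Intended log window:
  1: collect_span start: n=5 cutoff=-3
  2: derive_floor: scanning 5 entries
  3: derive_floor returns 12
  4: weigh_samples start: n=5 cutoff=-3
Execution walk:
  derive_floor([2, -2, 12, 5, -3]) -> 5  [called from collect_span, line 26]
  weigh_samples([2, -2, 12, 5, -3], -3) -> 1  [called from collect_span, line 27]
  verify_load(5, 1) -> 5  [called from collect_span, line 29]
  collect_span([2, -2, 12, 5, -3], -3) -> 5  [called from main, line 34]
Log origins:
  1: emitted by collect_span (line 25)
  2: emitted by derive_floor (line 2)
  3: emitted by derive_floor (line 7)
  4: emitted by weigh_samples (line 11)
  5: emitted by weigh_samples (line 16)
  6: emitted by collect_span (line 28)
  7: emitted by main (line 35)
A correct fix: line 5: replace `entries[step] > step` with `entries[step] > acc`.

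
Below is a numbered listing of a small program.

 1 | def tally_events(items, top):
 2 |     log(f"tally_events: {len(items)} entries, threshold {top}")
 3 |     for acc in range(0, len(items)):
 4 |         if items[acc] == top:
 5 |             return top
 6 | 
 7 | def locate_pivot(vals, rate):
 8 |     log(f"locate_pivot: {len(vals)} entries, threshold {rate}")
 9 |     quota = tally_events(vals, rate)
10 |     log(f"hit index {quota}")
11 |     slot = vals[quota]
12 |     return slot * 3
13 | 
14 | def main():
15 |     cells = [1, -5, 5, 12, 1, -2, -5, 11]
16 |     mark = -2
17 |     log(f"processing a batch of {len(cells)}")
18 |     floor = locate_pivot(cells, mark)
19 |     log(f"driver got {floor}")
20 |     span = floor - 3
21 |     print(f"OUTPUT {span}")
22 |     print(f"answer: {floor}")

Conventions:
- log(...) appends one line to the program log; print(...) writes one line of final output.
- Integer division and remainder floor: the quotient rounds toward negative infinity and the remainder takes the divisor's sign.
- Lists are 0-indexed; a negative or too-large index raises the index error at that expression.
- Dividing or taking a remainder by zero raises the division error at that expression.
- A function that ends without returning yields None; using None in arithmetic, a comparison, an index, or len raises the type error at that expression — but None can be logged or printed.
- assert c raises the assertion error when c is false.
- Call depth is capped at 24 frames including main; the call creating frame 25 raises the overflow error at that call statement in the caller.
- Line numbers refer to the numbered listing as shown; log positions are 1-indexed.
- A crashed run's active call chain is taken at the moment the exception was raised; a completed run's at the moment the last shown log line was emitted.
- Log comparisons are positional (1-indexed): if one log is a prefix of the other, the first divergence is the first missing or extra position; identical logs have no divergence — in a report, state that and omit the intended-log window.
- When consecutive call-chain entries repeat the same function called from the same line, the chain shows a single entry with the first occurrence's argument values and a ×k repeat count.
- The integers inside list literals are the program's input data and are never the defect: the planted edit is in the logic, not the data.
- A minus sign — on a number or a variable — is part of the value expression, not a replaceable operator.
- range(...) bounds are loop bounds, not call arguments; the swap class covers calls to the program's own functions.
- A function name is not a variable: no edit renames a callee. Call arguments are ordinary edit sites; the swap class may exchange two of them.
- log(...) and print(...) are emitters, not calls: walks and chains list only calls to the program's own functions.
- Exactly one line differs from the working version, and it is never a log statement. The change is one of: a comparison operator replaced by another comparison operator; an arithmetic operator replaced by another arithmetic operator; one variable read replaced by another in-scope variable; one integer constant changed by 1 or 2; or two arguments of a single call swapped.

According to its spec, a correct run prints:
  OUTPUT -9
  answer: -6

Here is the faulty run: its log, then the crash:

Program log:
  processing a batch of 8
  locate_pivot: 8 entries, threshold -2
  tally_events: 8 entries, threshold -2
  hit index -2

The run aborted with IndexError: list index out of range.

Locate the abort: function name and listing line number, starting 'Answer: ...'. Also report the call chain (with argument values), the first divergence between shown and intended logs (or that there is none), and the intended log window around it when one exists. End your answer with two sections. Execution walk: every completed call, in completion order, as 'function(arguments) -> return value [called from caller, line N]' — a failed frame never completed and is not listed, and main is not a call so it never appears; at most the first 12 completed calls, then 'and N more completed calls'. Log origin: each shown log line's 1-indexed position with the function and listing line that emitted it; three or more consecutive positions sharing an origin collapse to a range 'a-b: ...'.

Answer: the error was raised in locate_pivot, line 11.
The tell: Position 4 is the first bad log line: 'hit index -2' should read 'hit index 5'.
Call chain: main -> locate_pivot([1, -5, 5, 12, 1, -2, -5, 11], -2) (called at line 18).
First divergence: position 4 — the shown line 'hit index -2' should read 'hit index 5'.
Intended log window:
  2: locate_pivot: 8 entries, threshold -2
  3: tally_events: 8 entries, threshold -2
  4: hit index 5
  5: driver got -6
Execution walk:
  tally_events([1, -5, 5, 12, 1, -2, -5, 11], -2) -> -2  [called from locate_pivot, line 9]
Log line origins:
  1: logged in main at line 17
  2: logged in locate_pivot at line 8
  3: logged in tally_events at line 2
  4: logged in locate_pivot at line 10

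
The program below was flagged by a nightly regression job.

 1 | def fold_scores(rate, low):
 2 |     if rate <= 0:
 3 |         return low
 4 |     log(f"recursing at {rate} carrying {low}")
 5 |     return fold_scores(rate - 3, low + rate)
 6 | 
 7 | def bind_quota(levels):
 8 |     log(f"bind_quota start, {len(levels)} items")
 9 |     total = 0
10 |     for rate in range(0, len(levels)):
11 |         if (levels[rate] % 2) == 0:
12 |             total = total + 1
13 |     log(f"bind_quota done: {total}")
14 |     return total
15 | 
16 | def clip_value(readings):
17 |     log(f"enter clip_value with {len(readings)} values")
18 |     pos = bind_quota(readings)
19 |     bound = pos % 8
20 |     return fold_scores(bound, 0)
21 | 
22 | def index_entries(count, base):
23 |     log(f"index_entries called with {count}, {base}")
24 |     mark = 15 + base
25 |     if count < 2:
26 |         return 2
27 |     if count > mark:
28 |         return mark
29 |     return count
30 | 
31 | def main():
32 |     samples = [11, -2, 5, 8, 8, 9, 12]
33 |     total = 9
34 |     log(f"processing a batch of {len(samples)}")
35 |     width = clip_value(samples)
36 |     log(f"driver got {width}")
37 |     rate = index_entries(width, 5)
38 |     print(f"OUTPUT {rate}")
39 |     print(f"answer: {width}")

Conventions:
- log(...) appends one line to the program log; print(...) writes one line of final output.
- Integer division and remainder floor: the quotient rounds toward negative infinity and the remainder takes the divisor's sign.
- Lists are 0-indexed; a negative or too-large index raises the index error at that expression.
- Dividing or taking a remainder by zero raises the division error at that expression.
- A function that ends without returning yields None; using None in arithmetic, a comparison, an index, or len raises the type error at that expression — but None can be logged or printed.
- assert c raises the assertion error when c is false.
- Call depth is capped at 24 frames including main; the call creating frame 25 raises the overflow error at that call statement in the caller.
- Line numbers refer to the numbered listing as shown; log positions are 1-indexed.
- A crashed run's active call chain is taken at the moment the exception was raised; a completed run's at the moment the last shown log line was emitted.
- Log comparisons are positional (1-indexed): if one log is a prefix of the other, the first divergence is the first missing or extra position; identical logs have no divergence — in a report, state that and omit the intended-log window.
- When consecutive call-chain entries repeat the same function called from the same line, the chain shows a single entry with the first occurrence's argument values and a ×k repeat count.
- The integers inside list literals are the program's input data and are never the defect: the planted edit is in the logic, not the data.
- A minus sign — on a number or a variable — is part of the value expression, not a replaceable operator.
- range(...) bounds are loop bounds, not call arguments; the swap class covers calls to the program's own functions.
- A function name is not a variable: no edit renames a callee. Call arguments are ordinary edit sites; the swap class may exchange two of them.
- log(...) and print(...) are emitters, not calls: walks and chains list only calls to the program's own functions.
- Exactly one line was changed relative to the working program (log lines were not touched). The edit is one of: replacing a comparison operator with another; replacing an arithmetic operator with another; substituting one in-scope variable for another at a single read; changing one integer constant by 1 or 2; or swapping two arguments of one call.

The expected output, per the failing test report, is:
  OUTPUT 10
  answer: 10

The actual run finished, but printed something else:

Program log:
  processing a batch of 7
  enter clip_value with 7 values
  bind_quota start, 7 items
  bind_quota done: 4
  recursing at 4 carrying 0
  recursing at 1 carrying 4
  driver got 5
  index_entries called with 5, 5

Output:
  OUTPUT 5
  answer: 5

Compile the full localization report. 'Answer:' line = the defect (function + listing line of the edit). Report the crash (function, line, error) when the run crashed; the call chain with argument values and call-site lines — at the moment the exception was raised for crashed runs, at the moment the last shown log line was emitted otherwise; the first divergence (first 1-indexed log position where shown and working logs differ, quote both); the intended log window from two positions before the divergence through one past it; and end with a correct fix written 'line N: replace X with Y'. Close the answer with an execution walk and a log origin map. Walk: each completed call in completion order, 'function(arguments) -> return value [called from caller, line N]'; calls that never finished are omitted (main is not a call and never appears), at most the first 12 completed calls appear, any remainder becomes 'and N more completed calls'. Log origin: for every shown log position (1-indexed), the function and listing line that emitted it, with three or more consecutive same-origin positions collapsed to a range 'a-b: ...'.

Answer: the defect is in fold_scores at line 5.
Core observation: Everything matches until log position 6, which reads 'recursing at 1 carrying 4' in place of 'recursing at 3 carrying 4'.
Call chain: main -> index_entries(5, 5) (called at line 37).
First divergence: position 6; shown 'recursing at 1 carrying 4' vs intended 'recursing at 3 carrying 4'.
Intended log window:
  4: bind_quota done: 4
  5: recursing at 4 carrying 0
  6: recursing at 3 carrying 4
  7: recursing at 2 carrying 7
Execution walk:
  bind_quota([11, -2, 5, 8, 8, 9, 12]) -> 4  [called from clip_value, line 18]
  fold_scores(-2, 5) -> 5  [called from fold_scores, line 5]
  fold_scores(1, 4) -> 5  [called from fold_scores, line 5]
  fold_scores(4, 0) -> 5  [called from clip_value, line 20]
  clip_value([11, -2, 5, 8, 8, 9, 12]) -> 5  [called from main, line 35]
  index_entries(5, 5) -> 5  [called from main, line 37]
Origin of each log line:
  1: emitted by main (line 34)
  2: emitted by clip_value (line 17)
  3: emitted by bind_quota (line 8)
  4: emitted by bind_quota (line 13)
  5: emitted by fold_scores (line 4)
  6: emitted by fold_scores (line 4)
  7: emitted by main (line 36)
  8: emitted by index_entries (line 23)
A correct fix: line 5: replace `3` with `1`.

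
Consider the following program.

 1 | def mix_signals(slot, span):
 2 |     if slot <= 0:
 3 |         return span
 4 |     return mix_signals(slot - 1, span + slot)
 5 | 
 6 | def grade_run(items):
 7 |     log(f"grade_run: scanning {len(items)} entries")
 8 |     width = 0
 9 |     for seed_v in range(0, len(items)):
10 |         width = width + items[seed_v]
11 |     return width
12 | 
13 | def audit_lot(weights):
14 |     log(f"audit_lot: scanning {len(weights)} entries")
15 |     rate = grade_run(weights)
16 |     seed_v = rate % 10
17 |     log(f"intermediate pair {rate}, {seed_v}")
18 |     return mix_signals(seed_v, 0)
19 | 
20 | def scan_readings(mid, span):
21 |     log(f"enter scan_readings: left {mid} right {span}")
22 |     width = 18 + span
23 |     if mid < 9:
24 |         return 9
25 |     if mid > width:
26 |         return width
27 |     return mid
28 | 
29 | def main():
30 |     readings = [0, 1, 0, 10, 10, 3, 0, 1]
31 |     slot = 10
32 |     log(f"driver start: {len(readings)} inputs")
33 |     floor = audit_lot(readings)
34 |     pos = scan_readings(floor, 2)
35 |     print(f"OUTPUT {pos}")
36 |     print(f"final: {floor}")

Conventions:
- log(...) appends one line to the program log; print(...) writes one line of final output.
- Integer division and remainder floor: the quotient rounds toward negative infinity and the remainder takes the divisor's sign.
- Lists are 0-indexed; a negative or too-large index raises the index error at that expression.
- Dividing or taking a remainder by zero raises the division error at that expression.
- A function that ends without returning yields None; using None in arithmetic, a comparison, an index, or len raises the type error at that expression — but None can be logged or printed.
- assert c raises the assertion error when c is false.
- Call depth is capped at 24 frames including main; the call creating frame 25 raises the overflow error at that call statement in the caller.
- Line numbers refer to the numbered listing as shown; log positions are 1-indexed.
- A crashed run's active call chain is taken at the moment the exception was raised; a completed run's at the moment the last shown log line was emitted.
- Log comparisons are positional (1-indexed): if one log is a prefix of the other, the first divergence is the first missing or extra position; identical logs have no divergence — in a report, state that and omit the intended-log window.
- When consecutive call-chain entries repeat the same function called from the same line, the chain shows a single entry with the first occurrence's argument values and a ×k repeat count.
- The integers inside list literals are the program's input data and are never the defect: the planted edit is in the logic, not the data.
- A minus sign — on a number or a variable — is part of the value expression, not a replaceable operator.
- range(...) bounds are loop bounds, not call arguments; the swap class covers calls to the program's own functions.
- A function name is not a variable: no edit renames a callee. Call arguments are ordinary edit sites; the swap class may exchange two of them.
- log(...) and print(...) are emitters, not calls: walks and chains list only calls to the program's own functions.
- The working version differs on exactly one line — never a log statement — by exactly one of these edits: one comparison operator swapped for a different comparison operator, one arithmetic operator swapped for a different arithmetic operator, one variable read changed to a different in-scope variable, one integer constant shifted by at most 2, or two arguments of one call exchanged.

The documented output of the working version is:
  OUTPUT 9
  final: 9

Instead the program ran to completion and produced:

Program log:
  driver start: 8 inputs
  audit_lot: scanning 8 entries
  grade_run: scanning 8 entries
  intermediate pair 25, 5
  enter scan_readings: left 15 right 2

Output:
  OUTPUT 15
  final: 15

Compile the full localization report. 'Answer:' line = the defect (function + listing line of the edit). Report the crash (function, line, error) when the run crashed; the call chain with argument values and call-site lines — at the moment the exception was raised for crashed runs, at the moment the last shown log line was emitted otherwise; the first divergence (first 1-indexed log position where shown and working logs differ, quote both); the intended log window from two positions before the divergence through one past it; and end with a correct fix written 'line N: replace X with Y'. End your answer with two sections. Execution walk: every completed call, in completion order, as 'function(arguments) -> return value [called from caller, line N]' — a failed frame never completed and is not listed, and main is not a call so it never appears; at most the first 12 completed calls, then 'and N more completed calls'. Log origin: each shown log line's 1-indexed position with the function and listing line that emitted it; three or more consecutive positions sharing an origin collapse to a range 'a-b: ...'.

Answer: the defect is in mix_signals at line 4.
Core observation: The log first diverges at position 5: the faulty run prints 'enter scan_readings: left 15 right 2' where the working version prints 'enter scan_readings: left 9 right 2'.
Call chain: main -> scan_readings(15, 2) (called at line 34).
First divergence: at position 5 the run shows 'enter scan_readings: left 15 right 2' where the working version logs 'enter scan_readings: left 9 right 2'.
Intended log window:
  3: grade_run: scanning 8 entries
  4: intermediate pair 25, 5
  5: enter scan_readings: left 9 right 2
Execution walk:
  grade_run([0, 1, 0, 10, 10, 3, 0, 1]) -> 25  [called from audit_lot, line 15]
  mix_signals(0, 15) -> 15  [called from mix_signals, line 4]
  mix_signals(1, 14) -> 15  [called from mix_signals, line 4]
  mix_signals(2, 12) -> 15  [called from mix_signals, line 4]
  mix_signals(3, 9) -> 15  [called from mix_signals, line 4]
  mix_signals(4, 5) -> 15  [called from mix_signals, line 4]
  mix_signals(5, 0) -> 15  [called from audit_lot, line 18]
  audit_lot([0, 1, 0, 10, 10, 3, 0, 1]) -> 15  [called from main, line 33]
  scan_readings(15, 2) -> 15  [called from main, line 34]
Origin of each log line:
  1 — main, line 32
  2 — audit_lot, line 14
  3 — grade_run, line 7
  4 — audit_lot, line 17
  5 — scan_readings, line 21
A correct fix: line 4: replace `1` with `2`.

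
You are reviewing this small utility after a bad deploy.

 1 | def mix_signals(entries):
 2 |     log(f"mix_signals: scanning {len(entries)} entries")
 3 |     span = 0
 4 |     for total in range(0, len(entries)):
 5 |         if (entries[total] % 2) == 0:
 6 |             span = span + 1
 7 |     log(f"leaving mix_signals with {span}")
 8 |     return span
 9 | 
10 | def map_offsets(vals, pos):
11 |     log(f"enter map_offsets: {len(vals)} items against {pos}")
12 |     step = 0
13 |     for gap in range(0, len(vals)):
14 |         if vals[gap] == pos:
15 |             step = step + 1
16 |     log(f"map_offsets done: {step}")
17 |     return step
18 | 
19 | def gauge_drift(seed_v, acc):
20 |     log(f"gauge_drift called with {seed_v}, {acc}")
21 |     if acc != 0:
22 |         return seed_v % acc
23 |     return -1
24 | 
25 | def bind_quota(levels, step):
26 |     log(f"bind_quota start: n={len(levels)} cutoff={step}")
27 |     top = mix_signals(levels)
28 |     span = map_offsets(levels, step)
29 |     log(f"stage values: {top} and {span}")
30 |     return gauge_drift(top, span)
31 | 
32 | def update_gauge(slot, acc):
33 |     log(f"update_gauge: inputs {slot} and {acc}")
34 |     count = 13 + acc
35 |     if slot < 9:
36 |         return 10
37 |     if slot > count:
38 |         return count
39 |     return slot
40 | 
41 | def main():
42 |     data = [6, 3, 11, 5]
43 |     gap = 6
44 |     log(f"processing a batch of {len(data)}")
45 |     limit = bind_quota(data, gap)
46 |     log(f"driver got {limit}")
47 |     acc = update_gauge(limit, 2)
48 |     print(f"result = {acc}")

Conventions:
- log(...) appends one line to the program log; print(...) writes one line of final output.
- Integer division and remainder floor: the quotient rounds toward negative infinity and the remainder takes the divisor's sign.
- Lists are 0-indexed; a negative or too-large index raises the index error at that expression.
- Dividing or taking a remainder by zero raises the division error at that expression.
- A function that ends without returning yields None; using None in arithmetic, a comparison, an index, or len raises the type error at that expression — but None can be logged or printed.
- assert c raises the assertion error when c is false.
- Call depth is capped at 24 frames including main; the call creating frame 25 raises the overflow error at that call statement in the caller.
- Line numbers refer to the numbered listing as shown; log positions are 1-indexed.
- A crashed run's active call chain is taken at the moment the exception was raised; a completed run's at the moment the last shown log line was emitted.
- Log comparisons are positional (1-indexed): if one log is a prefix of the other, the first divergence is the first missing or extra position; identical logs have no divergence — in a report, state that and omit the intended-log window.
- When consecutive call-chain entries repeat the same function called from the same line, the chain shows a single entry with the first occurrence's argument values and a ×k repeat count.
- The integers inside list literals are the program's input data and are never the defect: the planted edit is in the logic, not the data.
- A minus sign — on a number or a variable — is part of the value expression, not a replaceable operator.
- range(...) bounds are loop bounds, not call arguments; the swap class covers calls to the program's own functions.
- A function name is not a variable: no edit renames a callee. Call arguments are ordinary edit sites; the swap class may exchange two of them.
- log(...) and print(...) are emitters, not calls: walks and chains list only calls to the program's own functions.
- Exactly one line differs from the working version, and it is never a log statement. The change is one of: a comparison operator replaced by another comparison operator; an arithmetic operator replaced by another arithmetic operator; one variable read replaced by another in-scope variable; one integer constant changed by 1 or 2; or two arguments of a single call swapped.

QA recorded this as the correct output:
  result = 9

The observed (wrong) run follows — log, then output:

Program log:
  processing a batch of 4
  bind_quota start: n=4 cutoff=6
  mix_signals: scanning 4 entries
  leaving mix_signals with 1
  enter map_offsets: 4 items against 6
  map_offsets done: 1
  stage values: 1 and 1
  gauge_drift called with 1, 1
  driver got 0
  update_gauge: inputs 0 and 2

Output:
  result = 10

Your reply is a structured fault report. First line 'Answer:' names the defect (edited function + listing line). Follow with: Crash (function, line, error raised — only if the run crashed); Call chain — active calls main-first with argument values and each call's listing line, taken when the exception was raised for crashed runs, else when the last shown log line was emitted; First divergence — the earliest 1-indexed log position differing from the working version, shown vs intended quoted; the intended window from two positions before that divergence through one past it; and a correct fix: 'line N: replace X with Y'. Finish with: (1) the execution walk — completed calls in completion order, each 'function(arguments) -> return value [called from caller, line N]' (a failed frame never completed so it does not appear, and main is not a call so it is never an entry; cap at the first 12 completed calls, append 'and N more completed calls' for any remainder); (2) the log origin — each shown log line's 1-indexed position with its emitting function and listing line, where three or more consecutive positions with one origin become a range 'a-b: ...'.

Answer: the defect is in update_gauge at line 36.
Key observation: Log streams are identical — the defect surfaces only in the printed output.
Call chain: main -> update_gauge(0, 2) (called at line 47).
First divergence: there is none — every log position agrees.
Execution walk:
  mix_signals([6, 3, 11, 5]) -> 1  [called from bind_quota, line 27]
  map_offsets([6, 3, 11, 5], 6) -> 1  [called from bind_quota, line 28]
  gauge_drift(1, 1) -> 0  [called from bind_quota, line 30]
  bind_quota([6, 3, 11, 5], 6) -> 0  [called from main, line 45]
  update_gauge(0, 2) -> 10  [called from main, line 47]
Log origin:
  1: logged in main at line 44
  2: logged in bind_quota at line 26
  3: logged in mix_signals at line 2
  4: logged in mix_signals at line 7
  5: logged in map_offsets at line 11
  6: logged in map_offsets at line 16
  7: logged in bind_quota at line 29
  8: logged in gauge_drift at line 20
  9: logged in main at line 46
  10: logged in update_gauge at line 33
A correct fix: line 36: replace `10` with `9`.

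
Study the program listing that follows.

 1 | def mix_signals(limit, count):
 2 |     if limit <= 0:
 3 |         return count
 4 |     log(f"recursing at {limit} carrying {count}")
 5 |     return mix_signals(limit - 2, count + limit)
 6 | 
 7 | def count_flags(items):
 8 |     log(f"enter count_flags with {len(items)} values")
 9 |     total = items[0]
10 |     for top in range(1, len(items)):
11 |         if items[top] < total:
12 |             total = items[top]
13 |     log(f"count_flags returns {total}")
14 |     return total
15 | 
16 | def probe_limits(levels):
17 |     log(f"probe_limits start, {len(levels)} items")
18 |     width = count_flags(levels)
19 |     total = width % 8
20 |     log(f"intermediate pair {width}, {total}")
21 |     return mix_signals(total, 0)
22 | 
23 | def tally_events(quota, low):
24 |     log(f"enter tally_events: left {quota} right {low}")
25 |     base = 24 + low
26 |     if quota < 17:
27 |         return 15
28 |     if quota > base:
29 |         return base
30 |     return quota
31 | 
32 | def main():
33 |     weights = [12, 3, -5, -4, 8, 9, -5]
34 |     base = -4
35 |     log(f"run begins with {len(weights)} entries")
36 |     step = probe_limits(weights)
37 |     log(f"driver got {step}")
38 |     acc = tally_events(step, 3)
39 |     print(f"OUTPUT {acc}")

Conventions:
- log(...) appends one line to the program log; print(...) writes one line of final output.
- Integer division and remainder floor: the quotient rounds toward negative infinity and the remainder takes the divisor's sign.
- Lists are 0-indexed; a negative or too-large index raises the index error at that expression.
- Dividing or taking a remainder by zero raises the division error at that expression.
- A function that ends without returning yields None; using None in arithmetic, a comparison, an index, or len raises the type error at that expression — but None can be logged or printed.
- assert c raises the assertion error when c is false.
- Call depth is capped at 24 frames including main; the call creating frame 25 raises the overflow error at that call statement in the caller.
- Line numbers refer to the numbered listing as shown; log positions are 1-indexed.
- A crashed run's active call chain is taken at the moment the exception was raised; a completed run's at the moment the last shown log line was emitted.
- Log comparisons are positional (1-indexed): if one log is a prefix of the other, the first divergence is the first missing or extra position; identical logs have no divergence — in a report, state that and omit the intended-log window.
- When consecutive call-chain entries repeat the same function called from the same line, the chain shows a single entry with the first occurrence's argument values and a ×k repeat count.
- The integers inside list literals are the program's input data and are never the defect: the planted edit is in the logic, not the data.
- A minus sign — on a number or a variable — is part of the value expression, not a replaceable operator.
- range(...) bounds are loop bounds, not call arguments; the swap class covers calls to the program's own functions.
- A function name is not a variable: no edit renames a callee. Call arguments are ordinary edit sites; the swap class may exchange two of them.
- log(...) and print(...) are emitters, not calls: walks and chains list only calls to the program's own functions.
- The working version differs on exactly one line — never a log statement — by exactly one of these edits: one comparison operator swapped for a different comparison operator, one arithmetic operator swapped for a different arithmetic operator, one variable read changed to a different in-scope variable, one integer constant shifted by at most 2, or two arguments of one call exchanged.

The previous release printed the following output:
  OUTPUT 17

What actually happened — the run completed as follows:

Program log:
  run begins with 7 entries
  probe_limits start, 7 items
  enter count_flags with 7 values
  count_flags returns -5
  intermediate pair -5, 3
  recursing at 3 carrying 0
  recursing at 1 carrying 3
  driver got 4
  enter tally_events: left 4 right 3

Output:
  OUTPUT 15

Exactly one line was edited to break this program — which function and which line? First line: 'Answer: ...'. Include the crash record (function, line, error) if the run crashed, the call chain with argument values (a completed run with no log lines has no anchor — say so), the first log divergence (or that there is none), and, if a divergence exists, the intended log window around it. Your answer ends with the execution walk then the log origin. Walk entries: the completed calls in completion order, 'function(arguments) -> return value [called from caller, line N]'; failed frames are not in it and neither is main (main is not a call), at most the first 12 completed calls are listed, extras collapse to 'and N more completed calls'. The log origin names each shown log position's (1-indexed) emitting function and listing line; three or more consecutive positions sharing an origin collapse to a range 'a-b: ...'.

Answer: the defect is in tally_events at line 27.
The tell: No log line changed; the fault shows up purely in the output.
Call chain: main -> tally_events(4, 3) (called at line 38).
First divergence: none; the two logs match at every position.
Execution walk:
  count_flags([12, 3, -5, -4, 8, 9, -5]) -> -5  [called from probe_limits, line 18]
  mix_signals(-1, 4) -> 4  [called from mix_signals, line 5]
  mix_signals(1, 3) -> 4  [called from mix_signals, line 5]
  mix_signals(3, 0) -> 4  [called from probe_limits, line 21]
  probe_limits([12, 3, -5, -4, 8, 9, -5]) -> 4  [called from main, line 36]
  tally_events(4, 3) -> 15  [called from main, line 38]
Log origins:
  1: logged in main at line 35
  2: logged in probe_limits at line 17
  3: logged in count_flags at line 8
  4: logged in count_flags at line 13
  5: logged in probe_limits at line 20
  6: logged in mix_signals at line 4
  7: logged in mix_signals at line 4
  8: logged in main at line 37
  9: logged in tally_events at line 24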